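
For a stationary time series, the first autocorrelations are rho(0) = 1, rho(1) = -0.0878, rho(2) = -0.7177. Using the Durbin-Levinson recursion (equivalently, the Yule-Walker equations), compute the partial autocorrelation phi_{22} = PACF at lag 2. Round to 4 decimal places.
\phi_{22} = -0.7310

The PACF at lag k is phi_{kk}, the last component of the solution
to the Yule-Walker system G_k phi = r_k where
  (G_k)_{ij} = rho(|i - j|), (r_k)_i = rho(i), i,j = 1..k.
Equivalently, Durbin-Levinson gives phi_{kk} iteratively:
  phi_{11} = rho(1)
  phi_{kk} = [rho(k) - sum_{j=1..k-1} phi_{k-1,j} rho(k-j)]
            / [1 - sum_{j=1..k-1} phi_{k-1,j} rho(j)],
  phi_{k,j} = phi_{k-1,j} - phi_{kk} phi_{k-1,k-j},  j = 1..k-1.
Step k = 1:
  phi_11 = rho(1) = -0.0878.
Step k = 2:
  phi_22 = [rho(2) - phi_11 rho(1)] / [1 - phi_11 rho(1)] = [-0.7177 - (-0.0878)(-0.0878)] / [1 - (-0.0878)(-0.0878)]
         = -0.72540884 / 0.99229116 = -0.731.
Therefore phi_{22} = -0.7310.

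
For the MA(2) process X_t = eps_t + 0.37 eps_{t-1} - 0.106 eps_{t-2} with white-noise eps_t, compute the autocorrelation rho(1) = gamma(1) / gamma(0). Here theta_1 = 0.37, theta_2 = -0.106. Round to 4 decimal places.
\rho(1) = 0.2881

For an MA(q) process with theta_0 = 1, the autocovariance is
  gamma(k) = sigma^2 * sum_{i=0..q-k} theta_i * theta_{i+k},
and rho(k) = gamma(k) / gamma(0). Sigma^2 cancels.
  numerator   = (1)*(0.37) + (0.37)*(-0.106) = 0.33078.
  denominator = (1)^2 + (0.37)^2 + (-0.106)^2 = 1.148136.
  rho(1) = 0.33078 / 1.148136 = 0.2881.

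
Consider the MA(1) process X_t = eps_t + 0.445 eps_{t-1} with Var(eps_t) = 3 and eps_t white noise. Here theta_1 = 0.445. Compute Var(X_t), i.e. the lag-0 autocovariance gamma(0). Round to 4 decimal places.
\gamma(0) = 3.5941

For an MA(q) process X_t = eps_t + sum_i theta_i eps_{t-i} with
Var(eps_t) = sigma^2, the variance is
  gamma(0) = sigma^2 * (1 + sum_i theta_i^2).
  sum_i theta_i^2 = (0.445)^2 = 0.198025.
  gamma(0) = 3 * (1 + 0.198025) = 3 * 1.198025 = 3.594075, which rounds to 3.5941.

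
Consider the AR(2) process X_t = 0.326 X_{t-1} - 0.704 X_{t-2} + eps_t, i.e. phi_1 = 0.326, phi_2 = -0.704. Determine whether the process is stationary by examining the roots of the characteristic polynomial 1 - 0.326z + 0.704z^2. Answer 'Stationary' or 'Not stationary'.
\text{Stationary}

The AR(p) characteristic polynomial is P(z) = 1 - 0.326z + 0.704z^2.
Stationarity requires all roots to lie outside the unit circle, i.e. |z| > 1 for every root.
Set 1 + (-0.326) z + (0.704) z^2 = 0, i.e. a z^2 + b z + c = 0 with a = 0.704, b = -0.326, c = 1.
Discriminant D = b^2 - 4ac = (-0.326)^2 - 4*(0.704)*1 = 0.106276 - (2.816) = -2.709724.
D < 0, so the roots are the complex-conjugate pair z = (-b +/- i sqrt(-D)) / (2a) = 0.2315 +/- 1.1691i.
For a conjugate pair |z|^2 = z * conj(z) = (product of roots) = c/a = 1/(0.704) = 1.420455, so |z| = sqrt(1.420455) = 1.1918 for both roots.
Moduli of all roots: 1.1918, 1.1918.
All moduli strictly greater than 1? Yes.
Verdict: Stationary.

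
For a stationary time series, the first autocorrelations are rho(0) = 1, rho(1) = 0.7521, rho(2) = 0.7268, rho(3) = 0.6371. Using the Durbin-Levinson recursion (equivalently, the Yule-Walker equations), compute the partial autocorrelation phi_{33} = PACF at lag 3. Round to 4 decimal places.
\phi_{33} = 0.0380

The PACF at lag k is phi_{kk}, the last component of the solution
to the Yule-Walker system G_k phi = r_k where
  (G_k)_{ij} = rho(|i - j|), (r_k)_i = rho(i), i,j = 1..k.
Equivalently, Durbin-Levinson gives phi_{kk} iteratively:
  phi_{11} = rho(1)
  phi_{kk} = [rho(k) - sum_{j=1..k-1} phi_{k-1,j} rho(k-j)]
            / [1 - sum_{j=1..k-1} phi_{k-1,j} rho(j)],
  phi_{k,j} = phi_{k-1,j} - phi_{kk} phi_{k-1,k-j},  j = 1..k-1.
Step k = 1:
  phi_11 = rho(1) = 0.7521.
Step k = 2:
  phi_22 = [rho(2) - phi_11 rho(1)] / [1 - phi_11 rho(1)] = [0.7268 - (0.7521)(0.7521)] / [1 - (0.7521)(0.7521)]
         = 0.16114559 / 0.43434559 = 0.371008.
  Update: phi_21 = phi_11 - phi_22 phi_11 = 0.7521 - (0.371008)(0.7521) = 0.473065.
Step k = 3:
  phi_33 = [rho(3) - phi_21 rho(2) - phi_22 rho(1)] / [1 - phi_21 rho(1) - phi_22 rho(2)]
    numerator   = 0.6371 - (0.473065)(0.7268) - (0.371008)(0.7521) = 0.01424137
    denominator = 1 - (0.473065)(0.7521) - (0.371008)(0.7268) = 0.37455932
  phi_33 = 0.01424137 / 0.37455932 = 0.038.
Therefore phi_{33} = 0.0380.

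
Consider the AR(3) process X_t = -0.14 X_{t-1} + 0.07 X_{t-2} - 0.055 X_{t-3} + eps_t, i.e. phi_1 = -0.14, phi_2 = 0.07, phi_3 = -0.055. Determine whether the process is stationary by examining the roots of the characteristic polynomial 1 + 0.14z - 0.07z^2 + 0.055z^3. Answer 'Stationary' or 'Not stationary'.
\text{Stationary}

The AR(p) characteristic polynomial is P(z) = 1 + 0.14z - 0.07z^2 + 0.055z^3.
Stationarity requires all roots to lie outside the unit circle, i.e. |z| > 1 for every root.
Degree 3: look for a simple real root z0 first, then factor out (1 - z/z0) and solve the remaining quadratic.
Testing z0 = -2: P(-2) = 1 + (0.14)(-2) + (-0.07)(-2)^2 + (0.055)(-2)^3
  = 1 + (-0.28) + (-0.28) + (-0.44) = 0.  So z_0 = -2 is a root, |z_0| = 2.
Divide out the factor (1 + 0.5 z) = (1 - z/z0) (since 1/z0 = -0.5):
  P(z) = (1 + 0.5 z)(1 + (-0.36) z + (0.11) z^2)
  [check: z-coef -0.36 - (-0.5) = 0.14; z^2-coef 0.11 - (-0.5)(-0.36) = -0.07; z^3-coef -(-0.5)(0.11) = 0.055.]
Remaining roots from the quadratic factor 1 + (-0.36) z + (0.11) z^2:
  Set 1 + (-0.36) z + (0.11) z^2 = 0, i.e. a z^2 + b z + c = 0 with a = 0.11, b = -0.36, c = 1.
  Discriminant D = b^2 - 4ac = (-0.36)^2 - 4*(0.11)*1 = 0.1296 - (0.44) = -0.3104.
  D < 0, so the roots are the complex-conjugate pair z = (-b +/- i sqrt(-D)) / (2a) = 1.6364 +/- 2.5324i.
  For a conjugate pair |z|^2 = z * conj(z) = (product of roots) = c/a = 1/(0.11) = 9.090909, so |z| = sqrt(9.090909) = 3.0151 for both roots.
Moduli of all roots: 2.0000, 3.0151, 3.0151.
All moduli strictly greater than 1? Yes.
Verdict: Stationary.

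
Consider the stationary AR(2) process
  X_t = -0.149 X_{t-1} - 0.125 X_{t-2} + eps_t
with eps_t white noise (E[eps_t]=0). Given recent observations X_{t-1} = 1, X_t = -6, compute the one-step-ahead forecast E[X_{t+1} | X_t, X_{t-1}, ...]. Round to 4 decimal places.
E[X_{t+1} \mid \mathcal F_t] = 0.7690

For an AR(p) model X_t = c + sum_i phi_i X_{t-i} + eps_t, the
one-step-ahead conditional mean is
  E[X_{t+1} | X_t, ...] = c + sum_i phi_i X_{t+1-i}.
Substitute known values:
  E[X_{t+1} | ...] = (-0.149) * (-6) + (-0.125) * (1)
                   = 0.7690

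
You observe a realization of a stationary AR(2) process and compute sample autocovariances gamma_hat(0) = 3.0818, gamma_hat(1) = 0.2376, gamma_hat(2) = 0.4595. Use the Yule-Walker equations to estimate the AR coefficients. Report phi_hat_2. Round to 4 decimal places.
\hat\phi_{2} = 0.1440

The Yule-Walker equations for an AR(p) process read, in matrix form,
  Gamma_p phi = r_p,   with   (Gamma_p)_{ij} = gamma(|i - j|),
                       (r_p)_i = gamma(i),   i,j = 1..p.
Substitute the sample gammas (Toeplitz matrix and right-hand side of size 2):
  Gamma_p = [[3.0818, 0.2376], [0.2376, 3.0818]]
  r_p     = [0.2376, 0.4595]
Written out:
  3.0818 phi_1 + 0.2376 phi_2 = 0.2376
  0.2376 phi_1 + 3.0818 phi_2 = 0.4595
Solve by Cramer's rule:
  det = gamma(0)^2 - gamma(1)^2 = (3.0818)^2 - (0.2376)^2 = 9.49749124 - 0.05645376 = 9.44103748
  phi_hat_1 = [gamma(1) gamma(0) - gamma(1) gamma(2)] / det = [(0.2376)(3.0818) - (0.2376)(0.4595)] / 9.44103748 = 0.62305848 / 9.44103748 = 0.066
  phi_hat_2 = [gamma(0) gamma(2) - gamma(1)^2] / det = [(3.0818)(0.4595) - (0.2376)^2] / 9.44103748 = 1.35963334 / 9.44103748 = 0.144
So phi_hat = [0.0660, 0.1440].
Therefore phi_hat_2 = 0.1440.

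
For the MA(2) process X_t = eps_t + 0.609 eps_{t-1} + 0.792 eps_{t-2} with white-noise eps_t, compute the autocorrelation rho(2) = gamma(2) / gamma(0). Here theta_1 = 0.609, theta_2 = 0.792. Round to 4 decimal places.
\rho(2) = 0.3964

For an MA(q) process with theta_0 = 1, the autocovariance is
  gamma(k) = sigma^2 * sum_{i=0..q-k} theta_i * theta_{i+k},
and rho(k) = gamma(k) / gamma(0). Sigma^2 cancels.
  numerator   = (1)*(0.792) = 0.792.
  denominator = (1)^2 + (0.609)^2 + (0.792)^2 = 1.998145.
  rho(2) = 0.792 / 1.998145 = 0.3964.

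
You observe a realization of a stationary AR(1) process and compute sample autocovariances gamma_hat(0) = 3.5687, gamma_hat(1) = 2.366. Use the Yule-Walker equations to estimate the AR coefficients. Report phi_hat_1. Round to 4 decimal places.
\hat\phi_{1} = 0.6630

The Yule-Walker equations for an AR(p) process read, in matrix form,
  Gamma_p phi = r_p,   with   (Gamma_p)_{ij} = gamma(|i - j|),
                       (r_p)_i = gamma(i),   i,j = 1..p.
Substitute the sample gammas (Toeplitz matrix and right-hand side of size 1):
  Gamma_p = [[3.5687]]
  r_p     = [2.366]
With p = 1 this is the single equation gamma(0) phi_1 = gamma(1):
  phi_hat_1 = gamma(1) / gamma(0) = 2.366 / 3.5687 = 0.6630.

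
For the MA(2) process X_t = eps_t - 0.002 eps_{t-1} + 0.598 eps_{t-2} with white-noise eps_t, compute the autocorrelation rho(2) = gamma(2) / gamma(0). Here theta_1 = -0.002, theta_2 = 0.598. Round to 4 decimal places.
\rho(2) = 0.4405

For an MA(q) process with theta_0 = 1, the autocovariance is
  gamma(k) = sigma^2 * sum_{i=0..q-k} theta_i * theta_{i+k},
and rho(k) = gamma(k) / gamma(0). Sigma^2 cancels.
  numerator   = (1)*(0.598) = 0.598.
  denominator = (1)^2 + (-0.002)^2 + (0.598)^2 = 1.357608.
  rho(2) = 0.598 / 1.357608 = 0.4405.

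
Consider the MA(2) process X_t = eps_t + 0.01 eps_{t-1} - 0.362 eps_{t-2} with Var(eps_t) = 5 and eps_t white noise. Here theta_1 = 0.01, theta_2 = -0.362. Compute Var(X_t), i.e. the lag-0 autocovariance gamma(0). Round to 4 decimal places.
\gamma(0) = 5.6557

For an MA(q) process X_t = eps_t + sum_i theta_i eps_{t-i} with
Var(eps_t) = sigma^2, the variance is
  gamma(0) = sigma^2 * (1 + sum_i theta_i^2).
  sum_i theta_i^2 = (0.01)^2 + (-0.362)^2 = 0.0001 + 0.131044 = 0.131144.
  gamma(0) = 5 * (1 + 0.131144) = 5 * 1.131144 = 5.65572, which rounds to 5.6557.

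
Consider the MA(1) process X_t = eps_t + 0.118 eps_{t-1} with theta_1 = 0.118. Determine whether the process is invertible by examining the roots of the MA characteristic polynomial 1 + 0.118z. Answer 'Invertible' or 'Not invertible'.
\text{Invertible}

The MA(q) characteristic polynomial is P(z) = 1 + 0.118z.
Invertibility requires all roots to lie outside the unit circle, i.e. |z| > 1 for every root.
This is linear in z: 1 + (0.118) z = 0  =>  z = -1/(0.118) = -8.474576,  |z| = 8.474576.
Moduli of all roots: 8.4746.
All moduli strictly greater than 1? Yes.
Verdict: Invertible.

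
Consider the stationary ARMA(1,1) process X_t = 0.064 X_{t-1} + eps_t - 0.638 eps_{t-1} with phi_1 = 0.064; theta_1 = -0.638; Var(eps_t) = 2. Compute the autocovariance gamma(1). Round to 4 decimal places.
\gamma(1) = -1.1057

Multiply the model equation by X_{t-k} and take expectations. With theta_0 = psi_0 = 1 and psi_j the MA(infinity) weights, this gives
  gamma(k) - sum_i phi_i gamma(k-i) = c_k,
  c_k = sigma^2 * sum_{j=k..q} theta_j psi_{j-k}   (c_k = 0 for k > q),
using gamma(-m) = gamma(m).
psi-weights needed (psi_j = theta_j + sum_i phi_i psi_{j-i}):
  psi_1 = theta_1 + phi_1 = -0.638 + (0.064) = -0.574
Right-hand sides:
  c_0 = sigma^2 (1 + theta_1 psi_1) = 2 * (1 + (-0.638)(-0.574)) = 2 * 1.366212 = 2.732424
  c_1 = sigma^2 theta_1 = 2 * (-0.638) = -1.276
  c_2 = 0
Equations for k = 0 and k = 1 (AR order 1):
  gamma(0) = phi_1 gamma(1) + c_0
  gamma(1) = phi_1 gamma(0) + c_1
Substituting the second into the first: gamma(0) (1 - phi_1^2) = c_0 + phi_1 c_1, so
  gamma(0) = (c_0 + phi_1 c_1) / (1 - phi_1^2) = (2.732424 + (0.064)(-1.276)) / (1 - (0.064)^2) = 2.65076 / 0.995904 = 2.661662.
  gamma(1) = phi_1 gamma(0) + c_1 = (0.064)(2.661662) + (-1.276) = -1.105654.
Therefore gamma(1) = -1.1057 (to 4 decimal places).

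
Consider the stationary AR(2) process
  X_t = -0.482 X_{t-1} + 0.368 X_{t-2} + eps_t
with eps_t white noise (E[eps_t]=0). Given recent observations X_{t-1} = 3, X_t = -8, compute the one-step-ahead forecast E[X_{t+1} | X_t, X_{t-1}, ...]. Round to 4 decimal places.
E[X_{t+1} \mid \mathcal F_t] = 4.9600

For an AR(p) model X_t = c + sum_i phi_i X_{t-i} + eps_t, the
one-step-ahead conditional mean is
  E[X_{t+1} | X_t, ...] = c + sum_i phi_i X_{t+1-i}.
Substitute known values:
  E[X_{t+1} | ...] = (-0.482) * (-8) + (0.368) * (3)
                   = 4.9600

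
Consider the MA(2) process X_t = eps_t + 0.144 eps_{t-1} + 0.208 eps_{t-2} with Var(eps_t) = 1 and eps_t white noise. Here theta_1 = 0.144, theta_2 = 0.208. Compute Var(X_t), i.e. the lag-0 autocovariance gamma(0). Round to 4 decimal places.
\gamma(0) = 1.0640

For an MA(q) process X_t = eps_t + sum_i theta_i eps_{t-i} with
Var(eps_t) = sigma^2, the variance is
  gamma(0) = sigma^2 * (1 + sum_i theta_i^2).
  sum_i theta_i^2 = (0.144)^2 + (0.208)^2 = 0.020736 + 0.043264 = 0.064.
  gamma(0) = 1 * (1 + 0.064) = 1 * 1.064 = 1.064, which rounds to 1.0640.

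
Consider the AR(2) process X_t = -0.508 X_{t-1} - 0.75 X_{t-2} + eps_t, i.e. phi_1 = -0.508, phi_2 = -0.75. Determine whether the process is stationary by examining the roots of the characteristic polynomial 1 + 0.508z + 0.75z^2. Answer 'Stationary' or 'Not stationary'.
\text{Stationary}

The AR(p) characteristic polynomial is P(z) = 1 + 0.508z + 0.75z^2.
Stationarity requires all roots to lie outside the unit circle, i.e. |z| > 1 for every root.
Set 1 + (0.508) z + (0.75) z^2 = 0, i.e. a z^2 + b z + c = 0 with a = 0.75, b = 0.508, c = 1.
Discriminant D = b^2 - 4ac = (0.508)^2 - 4*(0.75)*1 = 0.258064 - (3) = -2.741936.
D < 0, so the roots are the complex-conjugate pair z = (-b +/- i sqrt(-D)) / (2a) = -0.3387 +/- 1.1039i.
For a conjugate pair |z|^2 = z * conj(z) = (product of roots) = c/a = 1/(0.75) = 1.333333, so |z| = sqrt(1.333333) = 1.1547 for both roots.
Moduli of all roots: 1.1547, 1.1547.
All moduli strictly greater than 1? Yes.
Verdict: Stationary.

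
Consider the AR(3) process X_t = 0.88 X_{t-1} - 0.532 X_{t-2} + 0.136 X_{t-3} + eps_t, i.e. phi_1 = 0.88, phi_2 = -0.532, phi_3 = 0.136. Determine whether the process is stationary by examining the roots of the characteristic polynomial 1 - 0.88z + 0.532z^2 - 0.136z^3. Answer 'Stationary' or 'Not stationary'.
\text{Stationary}

The AR(p) characteristic polynomial is P(z) = 1 - 0.88z + 0.532z^2 - 0.136z^3.
Stationarity requires all roots to lie outside the unit circle, i.e. |z| > 1 for every root.
Degree 3: look for a simple real root z0 first, then factor out (1 - z/z0) and solve the remaining quadratic.
Testing z0 = 2.5: P(2.5) = 1 + (-0.88)(2.5) + (0.532)(2.5)^2 + (-0.136)(2.5)^3
  = 1 + (-2.2) + (3.325) + (-2.125) = 0.  So z_0 = 2.5 is a root, |z_0| = 2.5.
Divide out the factor (1 - 0.4 z) = (1 - z/z0) (since 1/z0 = 0.4):
  P(z) = (1 - 0.4 z)(1 + (-0.48) z + (0.34) z^2)
  [check: z-coef -0.48 - (0.4) = -0.88; z^2-coef 0.34 - (0.4)(-0.48) = 0.532; z^3-coef -(0.4)(0.34) = -0.136.]
Remaining roots from the quadratic factor 1 + (-0.48) z + (0.34) z^2:
  Set 1 + (-0.48) z + (0.34) z^2 = 0, i.e. a z^2 + b z + c = 0 with a = 0.34, b = -0.48, c = 1.
  Discriminant D = b^2 - 4ac = (-0.48)^2 - 4*(0.34)*1 = 0.2304 - (1.36) = -1.1296.
  D < 0, so the roots are the complex-conjugate pair z = (-b +/- i sqrt(-D)) / (2a) = 0.7059 +/- 1.563i.
  For a conjugate pair |z|^2 = z * conj(z) = (product of roots) = c/a = 1/(0.34) = 2.941176, so |z| = sqrt(2.941176) = 1.715 for both roots.
Moduli of all roots: 2.5000, 1.7150, 1.7150.
All moduli strictly greater than 1? Yes.
Verdict: Stationary.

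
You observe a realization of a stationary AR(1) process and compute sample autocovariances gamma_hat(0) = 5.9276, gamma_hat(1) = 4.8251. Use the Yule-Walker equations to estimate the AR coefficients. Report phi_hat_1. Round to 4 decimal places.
\hat\phi_{1} = 0.8140

The Yule-Walker equations for an AR(p) process read, in matrix form,
  Gamma_p phi = r_p,   with   (Gamma_p)_{ij} = gamma(|i - j|),
                       (r_p)_i = gamma(i),   i,j = 1..p.
Substitute the sample gammas (Toeplitz matrix and right-hand side of size 1):
  Gamma_p = [[5.9276]]
  r_p     = [4.8251]
With p = 1 this is the single equation gamma(0) phi_1 = gamma(1):
  phi_hat_1 = gamma(1) / gamma(0) = 4.8251 / 5.9276 = 0.8140.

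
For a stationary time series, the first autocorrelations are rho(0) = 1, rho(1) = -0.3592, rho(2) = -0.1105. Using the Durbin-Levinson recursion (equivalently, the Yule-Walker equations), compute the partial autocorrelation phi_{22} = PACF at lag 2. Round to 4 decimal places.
\phi_{22} = -0.2750

The PACF at lag k is phi_{kk}, the last component of the solution
to the Yule-Walker system G_k phi = r_k where
  (G_k)_{ij} = rho(|i - j|), (r_k)_i = rho(i), i,j = 1..k.
Equivalently, Durbin-Levinson gives phi_{kk} iteratively:
  phi_{11} = rho(1)
  phi_{kk} = [rho(k) - sum_{j=1..k-1} phi_{k-1,j} rho(k-j)]
            / [1 - sum_{j=1..k-1} phi_{k-1,j} rho(j)],
  phi_{k,j} = phi_{k-1,j} - phi_{kk} phi_{k-1,k-j},  j = 1..k-1.
Step k = 1:
  phi_11 = rho(1) = -0.3592.
Step k = 2:
  phi_22 = [rho(2) - phi_11 rho(1)] / [1 - phi_11 rho(1)] = [-0.1105 - (-0.3592)(-0.3592)] / [1 - (-0.3592)(-0.3592)]
         = -0.23952464 / 0.87097536 = -0.275.
Therefore phi_{22} = -0.2750.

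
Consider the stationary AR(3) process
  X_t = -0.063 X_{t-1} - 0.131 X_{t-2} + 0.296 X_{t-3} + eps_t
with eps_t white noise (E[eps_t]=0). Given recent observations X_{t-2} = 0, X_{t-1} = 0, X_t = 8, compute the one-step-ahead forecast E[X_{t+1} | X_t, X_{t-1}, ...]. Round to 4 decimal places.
E[X_{t+1} \mid \mathcal F_t] = -0.5040

For an AR(p) model X_t = c + sum_i phi_i X_{t-i} + eps_t, the
one-step-ahead conditional mean is
  E[X_{t+1} | X_t, ...] = c + sum_i phi_i X_{t+1-i}.
Substitute known values:
  E[X_{t+1} | ...] = (-0.063) * (8) + (-0.131) * (0) + (0.296) * (0)
                   = -0.5040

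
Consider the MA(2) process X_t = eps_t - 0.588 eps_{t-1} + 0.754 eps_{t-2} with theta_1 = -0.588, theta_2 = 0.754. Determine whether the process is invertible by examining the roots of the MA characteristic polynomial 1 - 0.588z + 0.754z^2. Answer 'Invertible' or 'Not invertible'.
\text{Invertible}

The MA(q) characteristic polynomial is P(z) = 1 - 0.588z + 0.754z^2.
Invertibility requires all roots to lie outside the unit circle, i.e. |z| > 1 for every root.
Set 1 + (-0.588) z + (0.754) z^2 = 0, i.e. a z^2 + b z + c = 0 with a = 0.754, b = -0.588, c = 1.
Discriminant D = b^2 - 4ac = (-0.588)^2 - 4*(0.754)*1 = 0.345744 - (3.016) = -2.670256.
D < 0, so the roots are the complex-conjugate pair z = (-b +/- i sqrt(-D)) / (2a) = 0.3899 +/- 1.0836i.
For a conjugate pair |z|^2 = z * conj(z) = (product of roots) = c/a = 1/(0.754) = 1.32626, so |z| = sqrt(1.32626) = 1.1516 for both roots.
Moduli of all roots: 1.1516, 1.1516.
All moduli strictly greater than 1? Yes.
Verdict: Invertible.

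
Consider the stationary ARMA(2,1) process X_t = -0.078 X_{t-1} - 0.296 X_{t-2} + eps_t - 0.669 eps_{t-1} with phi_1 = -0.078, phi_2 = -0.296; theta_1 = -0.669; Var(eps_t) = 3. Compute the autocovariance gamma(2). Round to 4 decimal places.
\gamma(2) = -1.3482

Multiply the model equation by X_{t-k} and take expectations. With theta_0 = psi_0 = 1 and psi_j the MA(infinity) weights, this gives
  gamma(k) - sum_i phi_i gamma(k-i) = c_k,
  c_k = sigma^2 * sum_{j=k..q} theta_j psi_{j-k}   (c_k = 0 for k > q),
using gamma(-m) = gamma(m).
psi-weights needed (psi_j = theta_j + sum_i phi_i psi_{j-i}):
  psi_1 = theta_1 + phi_1 = -0.669 + (-0.078) = -0.747
Right-hand sides:
  c_0 = sigma^2 (1 + theta_1 psi_1) = 3 * (1 + (-0.669)(-0.747)) = 3 * 1.499743 = 4.499229
  c_1 = sigma^2 theta_1 = 3 * (-0.669) = -2.007
  c_2 = 0
Equations for k = 0, 1, 2 (AR order 2, c_2 = 0):
  (E0) gamma(0) = phi_1 gamma(1) + phi_2 gamma(2) + c_0
  (E1) gamma(1) = phi_1 gamma(0) + phi_2 gamma(1) + c_1
  (E2) gamma(2) = phi_1 gamma(1) + phi_2 gamma(0)
From (E1): gamma(1) = A gamma(0) + B with
  A = phi_1 / (1 - phi_2) = -0.078 / 1.296 = -0.060185,   B = c_1 / (1 - phi_2) = -2.007 / 1.296 = -1.548611.
Insert (E2) into (E0): gamma(0) (1 - phi_2^2) = phi_1 (1 + phi_2) gamma(1) + c_0.
  phi_1 (1 + phi_2) = (-0.078)(0.704) = -0.054912,   1 - phi_2^2 = 0.912384.
Replace gamma(1) by A gamma(0) + B and collect gamma(0):
  gamma(0) [0.912384 - (-0.054912)(-0.060185)] = (-0.054912)(-1.548611) + 4.499229
  gamma(0) * 0.909079 = 4.584266
  gamma(0) = 4.584266 / 0.909079 = 5.042758.
  gamma(1) = A gamma(0) + B = (-0.060185)(5.042758) + (-1.548611) = -1.85211.
  gamma(2) = phi_1 gamma(1) + phi_2 gamma(0) = (-0.078)(-1.85211) + (-0.296)(5.042758) = -1.348192.
Therefore gamma(2) = -1.3482 (to 4 decimal places).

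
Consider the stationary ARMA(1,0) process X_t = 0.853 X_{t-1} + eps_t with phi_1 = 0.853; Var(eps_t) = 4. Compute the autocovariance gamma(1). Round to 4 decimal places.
\gamma(1) = 12.5261

Multiply the model equation by X_{t-k} and take expectations. With theta_0 = psi_0 = 1 and psi_j the MA(infinity) weights, this gives
  gamma(k) - sum_i phi_i gamma(k-i) = c_k,
  c_k = sigma^2 * sum_{j=k..q} theta_j psi_{j-k}   (c_k = 0 for k > q),
using gamma(-m) = gamma(m).
Pure AR (q = 0): c_0 = sigma^2 = 4, c_k = 0 for k >= 1.
Equations for k = 0 and k = 1 (AR order 1):
  gamma(0) = phi_1 gamma(1) + c_0
  gamma(1) = phi_1 gamma(0) + c_1
Substituting the second into the first: gamma(0) (1 - phi_1^2) = c_0 + phi_1 c_1, so
  gamma(0) = c_0 / (1 - phi_1^2) = 4 / (1 - (0.853)^2) = 4 / 0.272391 = 14.684773.
  gamma(1) = phi_1 gamma(0) = (0.853)(14.684773) = 12.526111.
Therefore gamma(1) = 12.5261 (to 4 decimal places).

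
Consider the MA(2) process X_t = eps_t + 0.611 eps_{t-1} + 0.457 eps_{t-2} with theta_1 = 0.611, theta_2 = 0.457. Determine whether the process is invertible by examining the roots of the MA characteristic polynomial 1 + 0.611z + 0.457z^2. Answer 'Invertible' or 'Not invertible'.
\text{Invertible}

The MA(q) characteristic polynomial is P(z) = 1 + 0.611z + 0.457z^2.
Invertibility requires all roots to lie outside the unit circle, i.e. |z| > 1 for every root.
Set 1 + (0.611) z + (0.457) z^2 = 0, i.e. a z^2 + b z + c = 0 with a = 0.457, b = 0.611, c = 1.
Discriminant D = b^2 - 4ac = (0.611)^2 - 4*(0.457)*1 = 0.373321 - (1.828) = -1.454679.
D < 0, so the roots are the complex-conjugate pair z = (-b +/- i sqrt(-D)) / (2a) = -0.6685 +/- 1.3196i.
For a conjugate pair |z|^2 = z * conj(z) = (product of roots) = c/a = 1/(0.457) = 2.188184, so |z| = sqrt(2.188184) = 1.4793 for both roots.
Moduli of all roots: 1.4793, 1.4793.
All moduli strictly greater than 1? Yes.
Verdict: Invertible.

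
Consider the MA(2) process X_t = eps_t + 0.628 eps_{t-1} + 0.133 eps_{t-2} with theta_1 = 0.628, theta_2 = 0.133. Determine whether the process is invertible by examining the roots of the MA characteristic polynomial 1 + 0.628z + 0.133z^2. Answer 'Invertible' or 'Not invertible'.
\text{Invertible}

The MA(q) characteristic polynomial is P(z) = 1 + 0.628z + 0.133z^2.
Invertibility requires all roots to lie outside the unit circle, i.e. |z| > 1 for every root.
Set 1 + (0.628) z + (0.133) z^2 = 0, i.e. a z^2 + b z + c = 0 with a = 0.133, b = 0.628, c = 1.
Discriminant D = b^2 - 4ac = (0.628)^2 - 4*(0.133)*1 = 0.394384 - (0.532) = -0.137616.
D < 0, so the roots are the complex-conjugate pair z = (-b +/- i sqrt(-D)) / (2a) = -2.3609 +/- 1.3946i.
For a conjugate pair |z|^2 = z * conj(z) = (product of roots) = c/a = 1/(0.133) = 7.518797, so |z| = sqrt(7.518797) = 2.742 for both roots.
Moduli of all roots: 2.7420, 2.7420.
All moduli strictly greater than 1? Yes.
Verdict: Invertible.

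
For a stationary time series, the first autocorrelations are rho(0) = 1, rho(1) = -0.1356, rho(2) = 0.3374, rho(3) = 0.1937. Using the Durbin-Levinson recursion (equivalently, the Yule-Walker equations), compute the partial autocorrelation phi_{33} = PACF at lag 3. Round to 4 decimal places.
\phi_{33} = 0.3060

The PACF at lag k is phi_{kk}, the last component of the solution
to the Yule-Walker system G_k phi = r_k where
  (G_k)_{ij} = rho(|i - j|), (r_k)_i = rho(i), i,j = 1..k.
Equivalently, Durbin-Levinson gives phi_{kk} iteratively:
  phi_{11} = rho(1)
  phi_{kk} = [rho(k) - sum_{j=1..k-1} phi_{k-1,j} rho(k-j)]
            / [1 - sum_{j=1..k-1} phi_{k-1,j} rho(j)],
  phi_{k,j} = phi_{k-1,j} - phi_{kk} phi_{k-1,k-j},  j = 1..k-1.
Step k = 1:
  phi_11 = rho(1) = -0.1356.
Step k = 2:
  phi_22 = [rho(2) - phi_11 rho(1)] / [1 - phi_11 rho(1)] = [0.3374 - (-0.1356)(-0.1356)] / [1 - (-0.1356)(-0.1356)]
         = 0.31901264 / 0.98161264 = 0.324988.
  Update: phi_21 = phi_11 - phi_22 phi_11 = -0.1356 - (0.324988)(-0.1356) = -0.091532.
Step k = 3:
  phi_33 = [rho(3) - phi_21 rho(2) - phi_22 rho(1)] / [1 - phi_21 rho(1) - phi_22 rho(2)]
    numerator   = 0.1937 - (-0.091532)(0.3374) - (0.324988)(-0.1356) = 0.26865117
    denominator = 1 - (-0.091532)(-0.1356) - (0.324988)(0.3374) = 0.87793726
  phi_33 = 0.26865117 / 0.87793726 = 0.306.
Therefore phi_{33} = 0.3060.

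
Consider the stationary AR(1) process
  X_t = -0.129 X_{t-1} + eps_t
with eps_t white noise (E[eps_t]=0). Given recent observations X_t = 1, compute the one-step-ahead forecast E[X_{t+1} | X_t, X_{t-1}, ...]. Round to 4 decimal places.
E[X_{t+1} \mid \mathcal F_t] = -0.1290

For an AR(p) model X_t = c + sum_i phi_i X_{t-i} + eps_t, the
one-step-ahead conditional mean is
  E[X_{t+1} | X_t, ...] = c + sum_i phi_i X_{t+1-i}.
Substitute known values:
  E[X_{t+1} | ...] = (-0.129) * (1)
                   = -0.1290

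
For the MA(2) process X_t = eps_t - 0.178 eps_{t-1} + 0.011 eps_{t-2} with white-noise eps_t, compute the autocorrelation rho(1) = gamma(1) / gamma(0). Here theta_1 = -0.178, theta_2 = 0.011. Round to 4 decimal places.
\rho(1) = -0.1744

For an MA(q) process with theta_0 = 1, the autocovariance is
  gamma(k) = sigma^2 * sum_{i=0..q-k} theta_i * theta_{i+k},
and rho(k) = gamma(k) / gamma(0). Sigma^2 cancels.
  numerator   = (1)*(-0.178) + (-0.178)*(0.011) = -0.179958.
  denominator = (1)^2 + (-0.178)^2 + (0.011)^2 = 1.031805.
  rho(1) = -0.179958 / 1.031805 = -0.1744.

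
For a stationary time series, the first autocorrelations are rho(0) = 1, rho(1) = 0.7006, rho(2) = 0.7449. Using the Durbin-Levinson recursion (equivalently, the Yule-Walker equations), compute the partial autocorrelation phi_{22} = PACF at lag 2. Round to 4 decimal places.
\phi_{22} = 0.4990

The PACF at lag k is phi_{kk}, the last component of the solution
to the Yule-Walker system G_k phi = r_k where
  (G_k)_{ij} = rho(|i - j|), (r_k)_i = rho(i), i,j = 1..k.
Equivalently, Durbin-Levinson gives phi_{kk} iteratively:
  phi_{11} = rho(1)
  phi_{kk} = [rho(k) - sum_{j=1..k-1} phi_{k-1,j} rho(k-j)]
            / [1 - sum_{j=1..k-1} phi_{k-1,j} rho(j)],
  phi_{k,j} = phi_{k-1,j} - phi_{kk} phi_{k-1,k-j},  j = 1..k-1.
Step k = 1:
  phi_11 = rho(1) = 0.7006.
Step k = 2:
  phi_22 = [rho(2) - phi_11 rho(1)] / [1 - phi_11 rho(1)] = [0.7449 - (0.7006)(0.7006)] / [1 - (0.7006)(0.7006)]
         = 0.25405964 / 0.50915964 = 0.499.
Therefore phi_{22} = 0.4990.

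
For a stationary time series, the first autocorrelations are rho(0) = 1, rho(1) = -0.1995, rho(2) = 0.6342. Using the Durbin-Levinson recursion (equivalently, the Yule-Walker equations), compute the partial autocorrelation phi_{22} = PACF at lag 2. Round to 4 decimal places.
\phi_{22} = 0.6190

The PACF at lag k is phi_{kk}, the last component of the solution
to the Yule-Walker system G_k phi = r_k where
  (G_k)_{ij} = rho(|i - j|), (r_k)_i = rho(i), i,j = 1..k.
Equivalently, Durbin-Levinson gives phi_{kk} iteratively:
  phi_{11} = rho(1)
  phi_{kk} = [rho(k) - sum_{j=1..k-1} phi_{k-1,j} rho(k-j)]
            / [1 - sum_{j=1..k-1} phi_{k-1,j} rho(j)],
  phi_{k,j} = phi_{k-1,j} - phi_{kk} phi_{k-1,k-j},  j = 1..k-1.
Step k = 1:
  phi_11 = rho(1) = -0.1995.
Step k = 2:
  phi_22 = [rho(2) - phi_11 rho(1)] / [1 - phi_11 rho(1)] = [0.6342 - (-0.1995)(-0.1995)] / [1 - (-0.1995)(-0.1995)]
         = 0.59439975 / 0.96019975 = 0.619.
Therefore phi_{22} = 0.6190.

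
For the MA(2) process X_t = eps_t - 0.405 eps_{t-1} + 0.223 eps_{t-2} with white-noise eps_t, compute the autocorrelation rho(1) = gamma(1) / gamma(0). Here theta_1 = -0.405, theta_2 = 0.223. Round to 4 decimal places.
\rho(1) = -0.4081

For an MA(q) process with theta_0 = 1, the autocovariance is
  gamma(k) = sigma^2 * sum_{i=0..q-k} theta_i * theta_{i+k},
and rho(k) = gamma(k) / gamma(0). Sigma^2 cancels.
  numerator   = (1)*(-0.405) + (-0.405)*(0.223) = -0.495315.
  denominator = (1)^2 + (-0.405)^2 + (0.223)^2 = 1.213754.
  rho(1) = -0.495315 / 1.213754 = -0.4081.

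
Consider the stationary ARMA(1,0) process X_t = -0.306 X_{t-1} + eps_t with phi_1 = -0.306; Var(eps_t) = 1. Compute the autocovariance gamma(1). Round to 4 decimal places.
\gamma(1) = -0.3376

Multiply the model equation by X_{t-k} and take expectations. With theta_0 = psi_0 = 1 and psi_j the MA(infinity) weights, this gives
  gamma(k) - sum_i phi_i gamma(k-i) = c_k,
  c_k = sigma^2 * sum_{j=k..q} theta_j psi_{j-k}   (c_k = 0 for k > q),
using gamma(-m) = gamma(m).
Pure AR (q = 0): c_0 = sigma^2 = 1, c_k = 0 for k >= 1.
Equations for k = 0 and k = 1 (AR order 1):
  gamma(0) = phi_1 gamma(1) + c_0
  gamma(1) = phi_1 gamma(0) + c_1
Substituting the second into the first: gamma(0) (1 - phi_1^2) = c_0 + phi_1 c_1, so
  gamma(0) = c_0 / (1 - phi_1^2) = 1 / (1 - (-0.306)^2) = 1 / 0.906364 = 1.103309.
  gamma(1) = phi_1 gamma(0) = (-0.306)(1.103309) = -0.337613.
Therefore gamma(1) = -0.3376 (to 4 decimal places).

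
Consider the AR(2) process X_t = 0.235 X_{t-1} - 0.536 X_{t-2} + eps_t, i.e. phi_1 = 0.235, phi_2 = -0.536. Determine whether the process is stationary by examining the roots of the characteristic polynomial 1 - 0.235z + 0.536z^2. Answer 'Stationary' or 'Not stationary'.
\text{Stationary}

The AR(p) characteristic polynomial is P(z) = 1 - 0.235z + 0.536z^2.
Stationarity requires all roots to lie outside the unit circle, i.e. |z| > 1 for every root.
Set 1 + (-0.235) z + (0.536) z^2 = 0, i.e. a z^2 + b z + c = 0 with a = 0.536, b = -0.235, c = 1.
Discriminant D = b^2 - 4ac = (-0.235)^2 - 4*(0.536)*1 = 0.055225 - (2.144) = -2.088775.
D < 0, so the roots are the complex-conjugate pair z = (-b +/- i sqrt(-D)) / (2a) = 0.2192 +/- 1.3482i.
For a conjugate pair |z|^2 = z * conj(z) = (product of roots) = c/a = 1/(0.536) = 1.865672, so |z| = sqrt(1.865672) = 1.3659 for both roots.
Moduli of all roots: 1.3659, 1.3659.
All moduli strictly greater than 1? Yes.
Verdict: Stationary.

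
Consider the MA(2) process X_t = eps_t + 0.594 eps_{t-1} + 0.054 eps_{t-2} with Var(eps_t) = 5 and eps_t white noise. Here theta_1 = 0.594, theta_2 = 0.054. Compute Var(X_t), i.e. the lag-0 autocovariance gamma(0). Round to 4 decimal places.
\gamma(0) = 6.7788

For an MA(q) process X_t = eps_t + sum_i theta_i eps_{t-i} with
Var(eps_t) = sigma^2, the variance is
  gamma(0) = sigma^2 * (1 + sum_i theta_i^2).
  sum_i theta_i^2 = (0.594)^2 + (0.054)^2 = 0.352836 + 0.002916 = 0.355752.
  gamma(0) = 5 * (1 + 0.355752) = 5 * 1.355752 = 6.77876, which rounds to 6.7788.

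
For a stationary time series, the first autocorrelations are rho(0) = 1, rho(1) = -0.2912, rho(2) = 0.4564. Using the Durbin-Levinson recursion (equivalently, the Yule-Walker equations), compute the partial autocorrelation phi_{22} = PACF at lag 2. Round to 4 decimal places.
\phi_{22} = 0.4060

The PACF at lag k is phi_{kk}, the last component of the solution
to the Yule-Walker system G_k phi = r_k where
  (G_k)_{ij} = rho(|i - j|), (r_k)_i = rho(i), i,j = 1..k.
Equivalently, Durbin-Levinson gives phi_{kk} iteratively:
  phi_{11} = rho(1)
  phi_{kk} = [rho(k) - sum_{j=1..k-1} phi_{k-1,j} rho(k-j)]
            / [1 - sum_{j=1..k-1} phi_{k-1,j} rho(j)],
  phi_{k,j} = phi_{k-1,j} - phi_{kk} phi_{k-1,k-j},  j = 1..k-1.
Step k = 1:
  phi_11 = rho(1) = -0.2912.
Step k = 2:
  phi_22 = [rho(2) - phi_11 rho(1)] / [1 - phi_11 rho(1)] = [0.4564 - (-0.2912)(-0.2912)] / [1 - (-0.2912)(-0.2912)]
         = 0.37160256 / 0.91520256 = 0.406.
Therefore phi_{22} = 0.4060.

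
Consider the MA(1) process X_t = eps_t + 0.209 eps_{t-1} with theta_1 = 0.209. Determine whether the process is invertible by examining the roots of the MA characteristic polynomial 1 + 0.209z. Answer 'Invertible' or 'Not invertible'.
\text{Invertible}

The MA(q) characteristic polynomial is P(z) = 1 + 0.209z.
Invertibility requires all roots to lie outside the unit circle, i.e. |z| > 1 for every root.
This is linear in z: 1 + (0.209) z = 0  =>  z = -1/(0.209) = -4.784689,  |z| = 4.784689.
Moduli of all roots: 4.7847.
All moduli strictly greater than 1? Yes.
Verdict: Invertible.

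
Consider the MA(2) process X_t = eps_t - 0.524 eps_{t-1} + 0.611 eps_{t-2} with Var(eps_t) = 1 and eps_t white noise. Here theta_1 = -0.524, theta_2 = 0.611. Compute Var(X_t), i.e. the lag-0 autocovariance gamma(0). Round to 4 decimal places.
\gamma(0) = 1.6479

For an MA(q) process X_t = eps_t + sum_i theta_i eps_{t-i} with
Var(eps_t) = sigma^2, the variance is
  gamma(0) = sigma^2 * (1 + sum_i theta_i^2).
  sum_i theta_i^2 = (-0.524)^2 + (0.611)^2 = 0.274576 + 0.373321 = 0.647897.
  gamma(0) = 1 * (1 + 0.647897) = 1 * 1.647897 = 1.647897, which rounds to 1.6479.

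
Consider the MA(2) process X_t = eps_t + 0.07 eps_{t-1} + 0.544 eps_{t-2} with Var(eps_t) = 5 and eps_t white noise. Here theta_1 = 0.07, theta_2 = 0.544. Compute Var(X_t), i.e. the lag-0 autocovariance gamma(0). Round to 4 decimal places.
\gamma(0) = 6.5042

For an MA(q) process X_t = eps_t + sum_i theta_i eps_{t-i} with
Var(eps_t) = sigma^2, the variance is
  gamma(0) = sigma^2 * (1 + sum_i theta_i^2).
  sum_i theta_i^2 = (0.07)^2 + (0.544)^2 = 0.0049 + 0.295936 = 0.300836.
  gamma(0) = 5 * (1 + 0.300836) = 5 * 1.300836 = 6.50418, which rounds to 6.5042.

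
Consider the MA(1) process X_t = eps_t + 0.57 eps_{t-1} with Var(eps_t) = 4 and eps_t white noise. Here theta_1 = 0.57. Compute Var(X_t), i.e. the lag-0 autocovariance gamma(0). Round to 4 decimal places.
\gamma(0) = 5.2996

For an MA(q) process X_t = eps_t + sum_i theta_i eps_{t-i} with
Var(eps_t) = sigma^2, the variance is
  gamma(0) = sigma^2 * (1 + sum_i theta_i^2).
  sum_i theta_i^2 = (0.57)^2 = 0.3249.
  gamma(0) = 4 * (1 + 0.3249) = 4 * 1.3249 = 5.2996.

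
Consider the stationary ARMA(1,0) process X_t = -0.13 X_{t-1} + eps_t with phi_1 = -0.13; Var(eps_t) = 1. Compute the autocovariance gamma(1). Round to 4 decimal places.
\gamma(1) = -0.1322

Multiply the model equation by X_{t-k} and take expectations. With theta_0 = psi_0 = 1 and psi_j the MA(infinity) weights, this gives
  gamma(k) - sum_i phi_i gamma(k-i) = c_k,
  c_k = sigma^2 * sum_{j=k..q} theta_j psi_{j-k}   (c_k = 0 for k > q),
using gamma(-m) = gamma(m).
Pure AR (q = 0): c_0 = sigma^2 = 1, c_k = 0 for k >= 1.
Equations for k = 0 and k = 1 (AR order 1):
  gamma(0) = phi_1 gamma(1) + c_0
  gamma(1) = phi_1 gamma(0) + c_1
Substituting the second into the first: gamma(0) (1 - phi_1^2) = c_0 + phi_1 c_1, so
  gamma(0) = c_0 / (1 - phi_1^2) = 1 / (1 - (-0.13)^2) = 1 / 0.9831 = 1.017191.
  gamma(1) = phi_1 gamma(0) = (-0.13)(1.017191) = -0.132235.
Therefore gamma(1) = -0.1322 (to 4 decimal places).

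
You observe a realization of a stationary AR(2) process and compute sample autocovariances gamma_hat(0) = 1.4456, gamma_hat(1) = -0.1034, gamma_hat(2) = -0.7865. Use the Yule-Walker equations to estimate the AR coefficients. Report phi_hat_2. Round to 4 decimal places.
\hat\phi_{2} = -0.5520

The Yule-Walker equations for an AR(p) process read, in matrix form,
  Gamma_p phi = r_p,   with   (Gamma_p)_{ij} = gamma(|i - j|),
                       (r_p)_i = gamma(i),   i,j = 1..p.
Substitute the sample gammas (Toeplitz matrix and right-hand side of size 2):
  Gamma_p = [[1.4456, -0.1034], [-0.1034, 1.4456]]
  r_p     = [-0.1034, -0.7865]
Written out:
  1.4456 phi_1 - 0.1034 phi_2 = -0.1034
  -0.1034 phi_1 + 1.4456 phi_2 = -0.7865
Solve by Cramer's rule:
  det = gamma(0)^2 - gamma(1)^2 = (1.4456)^2 - (-0.1034)^2 = 2.08975936 - 0.01069156 = 2.0790678
  phi_hat_1 = [gamma(1) gamma(0) - gamma(1) gamma(2)] / det = [(-0.1034)(1.4456) - (-0.1034)(-0.7865)] / 2.0790678 = -0.23079914 / 2.0790678 = -0.111
  phi_hat_2 = [gamma(0) gamma(2) - gamma(1)^2] / det = [(1.4456)(-0.7865) - (-0.1034)^2] / 2.0790678 = -1.14765596 / 2.0790678 = -0.552
So phi_hat = [-0.1110, -0.5520].
Therefore phi_hat_2 = -0.5520.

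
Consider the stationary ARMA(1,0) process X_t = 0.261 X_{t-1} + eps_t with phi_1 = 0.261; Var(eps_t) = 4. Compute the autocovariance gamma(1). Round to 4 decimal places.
\gamma(1) = 1.1203

Multiply the model equation by X_{t-k} and take expectations. With theta_0 = psi_0 = 1 and psi_j the MA(infinity) weights, this gives
  gamma(k) - sum_i phi_i gamma(k-i) = c_k,
  c_k = sigma^2 * sum_{j=k..q} theta_j psi_{j-k}   (c_k = 0 for k > q),
using gamma(-m) = gamma(m).
Pure AR (q = 0): c_0 = sigma^2 = 4, c_k = 0 for k >= 1.
Equations for k = 0 and k = 1 (AR order 1):
  gamma(0) = phi_1 gamma(1) + c_0
  gamma(1) = phi_1 gamma(0) + c_1
Substituting the second into the first: gamma(0) (1 - phi_1^2) = c_0 + phi_1 c_1, so
  gamma(0) = c_0 / (1 - phi_1^2) = 4 / (1 - (0.261)^2) = 4 / 0.931879 = 4.292403.
  gamma(1) = phi_1 gamma(0) = (0.261)(4.292403) = 1.120317.
Therefore gamma(1) = 1.1203 (to 4 decimal places).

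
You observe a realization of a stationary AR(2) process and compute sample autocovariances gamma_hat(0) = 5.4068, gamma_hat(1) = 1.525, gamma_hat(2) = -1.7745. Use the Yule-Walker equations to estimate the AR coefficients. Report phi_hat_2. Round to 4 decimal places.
\hat\phi_{2} = -0.4430

The Yule-Walker equations for an AR(p) process read, in matrix form,
  Gamma_p phi = r_p,   with   (Gamma_p)_{ij} = gamma(|i - j|),
                       (r_p)_i = gamma(i),   i,j = 1..p.
Substitute the sample gammas (Toeplitz matrix and right-hand side of size 2):
  Gamma_p = [[5.4068, 1.525], [1.525, 5.4068]]
  r_p     = [1.525, -1.7745]
Written out:
  5.4068 phi_1 + 1.525 phi_2 = 1.525
  1.525 phi_1 + 5.4068 phi_2 = -1.7745
Solve by Cramer's rule:
  det = gamma(0)^2 - gamma(1)^2 = (5.4068)^2 - (1.525)^2 = 29.23348624 - 2.325625 = 26.90786124
  phi_hat_1 = [gamma(1) gamma(0) - gamma(1) gamma(2)] / det = [(1.525)(5.4068) - (1.525)(-1.7745)] / 26.90786124 = 10.9514825 / 26.90786124 = 0.407
  phi_hat_2 = [gamma(0) gamma(2) - gamma(1)^2] / det = [(5.4068)(-1.7745) - (1.525)^2] / 26.90786124 = -11.9199916 / 26.90786124 = -0.443
So phi_hat = [0.4070, -0.4430].
Therefore phi_hat_2 = -0.4430.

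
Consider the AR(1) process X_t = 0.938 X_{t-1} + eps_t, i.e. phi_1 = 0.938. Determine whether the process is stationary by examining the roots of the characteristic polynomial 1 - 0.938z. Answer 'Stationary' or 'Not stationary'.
\text{Stationary}

The AR(p) characteristic polynomial is P(z) = 1 - 0.938z.
Stationarity requires all roots to lie outside the unit circle, i.e. |z| > 1 for every root.
This is linear in z: 1 + (-0.938) z = 0  =>  z = -1/(-0.938) = 1.066098,  |z| = 1.066098.
Moduli of all roots: 1.0661.
All moduli strictly greater than 1? Yes.
Verdict: Stationary.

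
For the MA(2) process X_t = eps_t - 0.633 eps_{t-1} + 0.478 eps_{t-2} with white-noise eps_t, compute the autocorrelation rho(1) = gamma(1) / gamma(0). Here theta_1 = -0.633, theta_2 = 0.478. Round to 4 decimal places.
\rho(1) = -0.5743

For an MA(q) process with theta_0 = 1, the autocovariance is
  gamma(k) = sigma^2 * sum_{i=0..q-k} theta_i * theta_{i+k},
and rho(k) = gamma(k) / gamma(0). Sigma^2 cancels.
  numerator   = (1)*(-0.633) + (-0.633)*(0.478) = -0.935574.
  denominator = (1)^2 + (-0.633)^2 + (0.478)^2 = 1.629173.
  rho(1) = -0.935574 / 1.629173 = -0.5743.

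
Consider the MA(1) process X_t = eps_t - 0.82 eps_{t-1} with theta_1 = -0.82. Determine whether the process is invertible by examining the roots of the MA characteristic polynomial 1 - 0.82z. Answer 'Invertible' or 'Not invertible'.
\text{Invertible}

The MA(q) characteristic polynomial is P(z) = 1 - 0.82z.
Invertibility requires all roots to lie outside the unit circle, i.e. |z| > 1 for every root.
This is linear in z: 1 + (-0.82) z = 0  =>  z = -1/(-0.82) = 1.219512,  |z| = 1.219512.
Moduli of all roots: 1.2195.
All moduli strictly greater than 1? Yes.
Verdict: Invertible.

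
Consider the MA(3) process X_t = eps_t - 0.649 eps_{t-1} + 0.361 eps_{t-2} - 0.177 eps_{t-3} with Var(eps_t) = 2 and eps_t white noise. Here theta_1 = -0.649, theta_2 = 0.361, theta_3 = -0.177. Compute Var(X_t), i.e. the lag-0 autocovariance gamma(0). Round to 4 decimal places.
\gamma(0) = 3.1657

For an MA(q) process X_t = eps_t + sum_i theta_i eps_{t-i} with
Var(eps_t) = sigma^2, the variance is
  gamma(0) = sigma^2 * (1 + sum_i theta_i^2).
  sum_i theta_i^2 = (-0.649)^2 + (0.361)^2 + (-0.177)^2 = 0.421201 + 0.130321 + 0.031329 = 0.582851.
  gamma(0) = 2 * (1 + 0.582851) = 2 * 1.582851 = 3.165702, which rounds to 3.1657.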